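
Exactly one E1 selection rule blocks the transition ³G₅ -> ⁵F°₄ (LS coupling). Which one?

the ΔS = 0 rule

Parity must change: even → odd — passes.
ΔS = 0: S: 1 → 2 — fails.
ΔL = 0, ±1 (not L=0↔0): L: 4 → 3, ΔL = -1 — passes.
ΔJ = 0, ±1 (not J=0↔0): J: 5 → 4, ΔJ = -1 — passes.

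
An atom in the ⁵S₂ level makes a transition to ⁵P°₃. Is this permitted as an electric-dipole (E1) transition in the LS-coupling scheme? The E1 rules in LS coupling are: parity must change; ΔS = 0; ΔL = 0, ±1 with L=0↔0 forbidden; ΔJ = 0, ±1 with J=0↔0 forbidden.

Reading off the term symbols: S 2→2, L 0→1, J 2→3, parity even→odd.
ΔS = 0: S: 2 → 2 — ✓.
Parity must change: even → odd — ✓.
ΔL = 0, ±1 (not L=0↔0): L: 0 → 1, ΔL = +1 — ✓.
ΔJ = 0, ±1 (not J=0↔0): J: 2 → 3, ΔJ = +1 — ✓.
All four E1 rules are satisfied.

allowed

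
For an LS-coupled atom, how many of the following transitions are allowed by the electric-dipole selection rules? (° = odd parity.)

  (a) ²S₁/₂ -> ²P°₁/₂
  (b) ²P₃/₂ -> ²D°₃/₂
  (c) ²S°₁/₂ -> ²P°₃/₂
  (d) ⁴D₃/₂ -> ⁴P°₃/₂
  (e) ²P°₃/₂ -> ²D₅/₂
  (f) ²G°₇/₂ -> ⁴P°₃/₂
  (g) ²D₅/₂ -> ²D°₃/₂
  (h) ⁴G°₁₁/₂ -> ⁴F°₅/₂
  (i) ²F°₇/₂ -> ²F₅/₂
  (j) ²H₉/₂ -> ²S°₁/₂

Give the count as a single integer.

(a) allowed
(b) allowed
(c) forbidden (parity fails)
(d) allowed
(e) allowed
(f) forbidden (parity, ΔS, ΔL, ΔJ fail)
(g) allowed
(h) forbidden (parity, ΔJ fail)
(i) allowed
(j) forbidden (ΔL, ΔJ fail)
Total allowed: 6 of 10.

6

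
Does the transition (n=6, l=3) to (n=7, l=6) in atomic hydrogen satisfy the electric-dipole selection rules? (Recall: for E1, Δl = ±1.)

Δl = 6 − 3 = +3; the E1 rule Δl = ±1 is ✗.
The transition is electric-dipole forbidden.

forbidden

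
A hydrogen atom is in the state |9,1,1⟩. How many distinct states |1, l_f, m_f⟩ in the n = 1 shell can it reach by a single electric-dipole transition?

E1 requires Δl = ±1, so l_f ∈ {0, 2}; with 0 ≤ l_f ≤ n_f−1 = 0, the allowed l_f values are {0}.
For l_f = 0: m_f ∈ {m_i−1, m_i, m_i+1} ∩ [−0, 0] = {0} → 1 state.
Total: 1.

1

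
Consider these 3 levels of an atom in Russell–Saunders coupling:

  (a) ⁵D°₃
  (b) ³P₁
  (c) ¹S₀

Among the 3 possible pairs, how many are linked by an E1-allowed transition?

(a)–(b): forbidden (ΔS, ΔJ).
(a)–(c): forbidden (ΔS, ΔL, ΔJ).
(b)–(c): forbidden (parity, ΔS).
Allowed pairs: 0 of 3.

0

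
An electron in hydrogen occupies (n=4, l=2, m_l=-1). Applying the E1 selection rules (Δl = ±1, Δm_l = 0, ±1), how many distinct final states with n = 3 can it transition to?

2

E1 requires Δl = ±1, so l_f ∈ {1, 3}; with 0 ≤ l_f ≤ n_f−1 = 2, the allowed l_f values are {1}.
For l_f = 1: m_f ∈ {m_i−1, m_i, m_i+1} ∩ [−1, 1] = {-1, 0} → 2 states.
Total: 2.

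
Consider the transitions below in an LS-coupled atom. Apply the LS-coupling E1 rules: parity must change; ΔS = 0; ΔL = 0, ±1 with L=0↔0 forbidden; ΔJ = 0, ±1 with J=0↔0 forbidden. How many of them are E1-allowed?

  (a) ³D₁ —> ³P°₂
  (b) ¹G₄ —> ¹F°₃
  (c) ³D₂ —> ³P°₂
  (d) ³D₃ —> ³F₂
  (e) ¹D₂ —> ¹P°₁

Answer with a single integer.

(a) allowed
(b) allowed
(c) allowed
(d) forbidden (parity fails)
(e) allowed
Total allowed: 4 of 5.

4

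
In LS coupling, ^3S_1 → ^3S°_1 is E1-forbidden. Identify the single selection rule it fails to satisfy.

ΔJ = 0, ±1 (not J=0↔0): J: 1 → 1, ΔJ = +0 — ✓.
ΔS = 0: S: 1 → 1 — ✓.
ΔL = 0, ±1 (not L=0↔0): L: 0 → 0, ΔL = +0 — ✗.
Parity must change: even → odd — ✓.

the L=0 ↔ L=0 exclusion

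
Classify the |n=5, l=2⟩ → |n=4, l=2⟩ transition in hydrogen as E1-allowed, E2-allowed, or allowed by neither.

E2

Δl = 2 − 2 = +0; l_i + l_f = 4.
E1 (Δl = ±1): not satisfied.
E2 (Δl = 0,±2, l_i+l_f ≥ 2): satisfied.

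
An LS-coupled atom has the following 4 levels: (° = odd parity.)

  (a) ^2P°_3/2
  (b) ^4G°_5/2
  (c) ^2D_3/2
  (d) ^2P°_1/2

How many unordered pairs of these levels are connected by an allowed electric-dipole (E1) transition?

2

(a)–(b): forbidden (parity, ΔS, ΔL).
(a)–(c): allowed.
(a)–(d): forbidden (parity).
(b)–(c): forbidden (ΔS, ΔL).
(b)–(d): forbidden (parity, ΔS, ΔL, ΔJ).
(c)–(d): allowed.
Allowed pairs: 2 of 6.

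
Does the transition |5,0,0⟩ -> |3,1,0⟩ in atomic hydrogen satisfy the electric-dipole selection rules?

allowed

Δl = 1 − 0 = +1; the E1 rule Δl = ±1 is satisfied.
Δm_l = 0 − (0) = +0. E1 requires Δm_l = 0, ±1: satisfied.
All E1 selection rules are satisfied.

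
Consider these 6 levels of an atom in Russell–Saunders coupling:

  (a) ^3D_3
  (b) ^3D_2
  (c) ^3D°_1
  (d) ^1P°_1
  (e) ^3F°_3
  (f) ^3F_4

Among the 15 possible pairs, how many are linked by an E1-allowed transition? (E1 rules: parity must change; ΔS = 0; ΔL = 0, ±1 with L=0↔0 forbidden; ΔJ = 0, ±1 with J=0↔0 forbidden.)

4

(a)–(b): forbidden (parity).
(a)–(c): forbidden (ΔJ).
(a)–(d): forbidden (ΔS, ΔJ).
(a)–(e): allowed.
(a)–(f): forbidden (parity).
(b)–(c): allowed.
(b)–(d): forbidden (ΔS).
(b)–(e): allowed.
(b)–(f): forbidden (parity, ΔJ).
(c)–(d): forbidden (parity, ΔS).
(c)–(e): forbidden (parity, ΔJ).
(c)–(f): forbidden (ΔJ).
(d)–(e): forbidden (parity, ΔS, ΔL, ΔJ).
(d)–(f): forbidden (ΔS, ΔL, ΔJ).
(e)–(f): allowed.
Allowed pairs: 4 of 15.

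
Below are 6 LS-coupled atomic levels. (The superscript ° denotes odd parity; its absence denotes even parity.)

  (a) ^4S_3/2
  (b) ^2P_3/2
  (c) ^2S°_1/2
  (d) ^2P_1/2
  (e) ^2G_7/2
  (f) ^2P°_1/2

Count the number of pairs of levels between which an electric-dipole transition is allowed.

4

(a)–(b): forbidden (parity, ΔS).
(a)–(c): forbidden (ΔS, ΔL).
(a)–(d): forbidden (parity, ΔS).
(a)–(e): forbidden (parity, ΔS, ΔL, ΔJ).
(a)–(f): forbidden (ΔS).
(b)–(c): allowed.
(b)–(d): forbidden (parity).
(b)–(e): forbidden (parity, ΔL, ΔJ).
(b)–(f): allowed.
(c)–(d): allowed.
(c)–(e): forbidden (ΔL, ΔJ).
(c)–(f): forbidden (parity).
(d)–(e): forbidden (parity, ΔL, ΔJ).
(d)–(f): allowed.
(e)–(f): forbidden (ΔL, ΔJ).
Allowed pairs: 4 of 15.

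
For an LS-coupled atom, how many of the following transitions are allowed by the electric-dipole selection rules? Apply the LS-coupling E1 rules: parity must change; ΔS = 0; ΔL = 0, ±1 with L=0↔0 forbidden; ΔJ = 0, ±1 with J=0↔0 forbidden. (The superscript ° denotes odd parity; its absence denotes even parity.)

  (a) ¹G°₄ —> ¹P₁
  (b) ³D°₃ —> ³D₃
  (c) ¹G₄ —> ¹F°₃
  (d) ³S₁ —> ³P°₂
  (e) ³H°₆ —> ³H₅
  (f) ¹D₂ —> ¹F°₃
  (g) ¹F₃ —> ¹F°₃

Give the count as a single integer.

(a) forbidden (ΔL, ΔJ fail)
(b) allowed
(c) allowed
(d) allowed
(e) allowed
(f) allowed
(g) allowed
Total allowed: 6 of 7.

6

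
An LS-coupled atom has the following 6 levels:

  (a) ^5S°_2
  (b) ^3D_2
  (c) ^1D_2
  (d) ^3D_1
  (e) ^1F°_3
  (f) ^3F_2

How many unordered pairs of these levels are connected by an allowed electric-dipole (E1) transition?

1

(a)–(b): forbidden (ΔS, ΔL).
(a)–(c): forbidden (ΔS, ΔL).
(a)–(d): forbidden (ΔS, ΔL).
(a)–(e): forbidden (parity, ΔS, ΔL).
(a)–(f): forbidden (ΔS, ΔL).
(b)–(c): forbidden (parity, ΔS).
(b)–(d): forbidden (parity).
(b)–(e): forbidden (ΔS).
(b)–(f): forbidden (parity).
(c)–(d): forbidden (parity, ΔS).
(c)–(e): allowed.
(c)–(f): forbidden (parity, ΔS).
(d)–(e): forbidden (ΔS, ΔJ).
(d)–(f): forbidden (parity).
(e)–(f): forbidden (ΔS).
Allowed pairs: 1 of 15.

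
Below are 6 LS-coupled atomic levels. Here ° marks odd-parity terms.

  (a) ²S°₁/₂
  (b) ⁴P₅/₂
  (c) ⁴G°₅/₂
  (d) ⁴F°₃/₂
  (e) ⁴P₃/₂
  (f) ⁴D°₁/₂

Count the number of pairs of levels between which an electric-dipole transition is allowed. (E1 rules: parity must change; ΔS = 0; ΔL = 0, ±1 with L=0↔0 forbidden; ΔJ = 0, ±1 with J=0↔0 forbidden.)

1

(a)–(b): forbidden (ΔS, ΔJ).
(a)–(c): forbidden (parity, ΔS, ΔL, ΔJ).
(a)–(d): forbidden (parity, ΔS, ΔL).
(a)–(e): forbidden (ΔS).
(a)–(f): forbidden (parity, ΔS, ΔL).
(b)–(c): forbidden (ΔL).
(b)–(d): forbidden (ΔL).
(b)–(e): forbidden (parity).
(b)–(f): forbidden (ΔJ).
(c)–(d): forbidden (parity).
(c)–(e): forbidden (ΔL).
(c)–(f): forbidden (parity, ΔL, ΔJ).
(d)–(e): forbidden (ΔL).
(d)–(f): forbidden (parity).
(e)–(f): allowed.
Allowed pairs: 1 of 15.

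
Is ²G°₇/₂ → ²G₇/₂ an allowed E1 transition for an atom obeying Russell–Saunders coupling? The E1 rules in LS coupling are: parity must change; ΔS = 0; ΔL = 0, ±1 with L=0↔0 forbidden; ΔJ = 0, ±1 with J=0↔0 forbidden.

ΔL = 0, ±1 (not L=0↔0): L: 4 → 4, ΔL = +0 — passes.
Parity must change: odd → even — passes.
ΔS = 0: S: 1/2 → 1/2 — passes.
ΔJ = 0, ±1 (not J=0↔0): J: 7/2 → 7/2, ΔJ = +0 — passes.
All four E1 rules are satisfied.

allowed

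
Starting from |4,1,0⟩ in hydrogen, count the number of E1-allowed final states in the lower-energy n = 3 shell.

E1 requires Δl = ±1, so l_f ∈ {0, 2}; with 0 ≤ l_f ≤ n_f−1 = 2, the allowed l_f values are {0, 2}.
For l_f = 0: m_f ∈ {m_i−1, m_i, m_i+1} ∩ [−0, 0] = {0} → 1 state.
For l_f = 2: m_f ∈ {m_i−1, m_i, m_i+1} ∩ [−2, 2] = {-1, 0, 1} → 3 states.
Total: 4.

4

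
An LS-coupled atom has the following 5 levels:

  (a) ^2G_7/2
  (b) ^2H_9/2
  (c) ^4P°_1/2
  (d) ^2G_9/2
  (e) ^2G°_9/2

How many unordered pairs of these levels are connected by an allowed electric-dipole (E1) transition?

3

(a)–(b): forbidden (parity).
(a)–(c): forbidden (ΔS, ΔL, ΔJ).
(a)–(d): forbidden (parity).
(a)–(e): allowed.
(b)–(c): forbidden (ΔS, ΔL, ΔJ).
(b)–(d): forbidden (parity).
(b)–(e): allowed.
(c)–(d): forbidden (ΔS, ΔL, ΔJ).
(c)–(e): forbidden (parity, ΔS, ΔL, ΔJ).
(d)–(e): allowed.
Allowed pairs: 3 of 10.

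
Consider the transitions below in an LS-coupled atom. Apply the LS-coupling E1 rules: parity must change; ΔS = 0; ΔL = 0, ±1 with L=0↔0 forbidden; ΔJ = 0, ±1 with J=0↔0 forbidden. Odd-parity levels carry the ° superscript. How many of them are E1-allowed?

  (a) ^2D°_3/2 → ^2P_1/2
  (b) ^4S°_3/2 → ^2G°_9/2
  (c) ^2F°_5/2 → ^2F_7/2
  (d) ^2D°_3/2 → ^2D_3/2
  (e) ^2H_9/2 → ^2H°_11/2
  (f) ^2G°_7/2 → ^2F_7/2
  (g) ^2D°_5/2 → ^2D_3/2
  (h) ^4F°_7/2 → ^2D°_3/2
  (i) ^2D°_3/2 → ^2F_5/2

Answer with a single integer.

7

(a) allowed
(b) forbidden (parity, ΔS, ΔL, ΔJ fail)
(c) allowed
(d) allowed
(e) allowed
(f) allowed
(g) allowed
(h) forbidden (parity, ΔS, ΔJ fail)
(i) allowed
Total allowed: 7 of 9.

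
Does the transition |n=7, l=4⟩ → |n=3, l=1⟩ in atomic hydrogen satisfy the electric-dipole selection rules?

forbidden

Δl = 1 − 4 = -3; the E1 rule Δl = ±1 is fails.
The transition is electric-dipole forbidden.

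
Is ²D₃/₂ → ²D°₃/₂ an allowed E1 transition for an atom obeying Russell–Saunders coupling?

allowed

Initial level: S=1/2, L=2, J=3/2, parity even. Final level: S=1/2, L=2, J=3/2, parity odd.
ΔS = 0: S: 1/2 → 1/2 — ✓.
ΔJ = 0, ±1 (not J=0↔0): J: 3/2 → 3/2, ΔJ = +0 — ✓.
Parity must change: even → odd — ✓.
ΔL = 0, ±1 (not L=0↔0): L: 2 → 2, ΔL = +0 — ✓.
All four E1 rules are satisfied.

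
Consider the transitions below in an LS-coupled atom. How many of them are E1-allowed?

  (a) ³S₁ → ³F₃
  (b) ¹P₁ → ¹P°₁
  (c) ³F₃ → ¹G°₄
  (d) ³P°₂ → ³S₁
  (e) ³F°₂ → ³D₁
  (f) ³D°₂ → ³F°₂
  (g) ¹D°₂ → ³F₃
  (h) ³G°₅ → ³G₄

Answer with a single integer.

(a) forbidden (parity, ΔL, ΔJ fail)
(b) allowed
(c) forbidden (ΔS fails)
(d) allowed
(e) allowed
(f) forbidden (parity fails)
(g) forbidden (ΔS fails)
(h) allowed
Total allowed: 4 of 8.

4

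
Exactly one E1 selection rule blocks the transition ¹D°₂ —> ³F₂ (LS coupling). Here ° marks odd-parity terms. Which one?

the ΔS = 0 rule

ΔJ = 0, ±1 (not J=0↔0): J: 2 → 2, ΔJ = +0 — passes.
Parity must change: odd → even — passes.
ΔL = 0, ±1 (not L=0↔0): L: 2 → 3, ΔL = +1 — passes.
ΔS = 0: S: 0 → 1 — fails.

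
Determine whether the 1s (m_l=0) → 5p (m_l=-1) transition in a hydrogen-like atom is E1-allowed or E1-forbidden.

Initial l = 0, final l = 1, so Δl = +1. E1 requires Δl = ±1: ✓.
m_l: 0 → -1 (Δm_l = -1). |Δm_l| ≤ 1 ✓.
All E1 selection rules are satisfied.

allowed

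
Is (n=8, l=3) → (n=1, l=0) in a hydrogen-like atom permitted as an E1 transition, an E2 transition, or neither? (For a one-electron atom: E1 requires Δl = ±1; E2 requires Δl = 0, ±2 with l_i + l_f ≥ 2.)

neither

Δl = 0 − 3 = -3; l_i + l_f = 3.
E1 (Δl = ±1): not satisfied.
E2 (Δl = 0,±2, l_i+l_f ≥ 2): not satisfied.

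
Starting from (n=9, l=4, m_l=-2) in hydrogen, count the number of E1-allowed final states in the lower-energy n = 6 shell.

E1 requires Δl = ±1, so l_f ∈ {3, 5}; with 0 ≤ l_f ≤ n_f−1 = 5, the allowed l_f values are {3, 5}.
For l_f = 3: m_f ∈ {m_i−1, m_i, m_i+1} ∩ [−3, 3] = {-3, -2, -1} → 3 states.
For l_f = 5: m_f ∈ {m_i−1, m_i, m_i+1} ∩ [−5, 5] = {-3, -2, -1} → 3 states.
Total: 6.

6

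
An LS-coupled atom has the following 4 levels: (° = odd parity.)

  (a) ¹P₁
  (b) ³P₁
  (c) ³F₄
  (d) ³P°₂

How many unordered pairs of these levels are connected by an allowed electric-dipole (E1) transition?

(a)–(b): forbidden (parity, ΔS).
(a)–(c): forbidden (parity, ΔS, ΔL, ΔJ).
(a)–(d): forbidden (ΔS).
(b)–(c): forbidden (parity, ΔL, ΔJ).
(b)–(d): allowed.
(c)–(d): forbidden (ΔL, ΔJ).
Allowed pairs: 1 of 6.

1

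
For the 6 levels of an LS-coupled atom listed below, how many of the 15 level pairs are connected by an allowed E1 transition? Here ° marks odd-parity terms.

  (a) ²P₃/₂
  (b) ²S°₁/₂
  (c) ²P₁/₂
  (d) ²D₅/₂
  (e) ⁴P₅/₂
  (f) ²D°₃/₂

5

(a)–(b): allowed.
(a)–(c): forbidden (parity).
(a)–(d): forbidden (parity).
(a)–(e): forbidden (parity, ΔS).
(a)–(f): allowed.
(b)–(c): allowed.
(b)–(d): forbidden (ΔL, ΔJ).
(b)–(e): forbidden (ΔS, ΔJ).
(b)–(f): forbidden (parity, ΔL).
(c)–(d): forbidden (parity, ΔJ).
(c)–(e): forbidden (parity, ΔS, ΔJ).
(c)–(f): allowed.
(d)–(e): forbidden (parity, ΔS).
(d)–(f): allowed.
(e)–(f): forbidden (ΔS).
Allowed pairs: 5 of 15.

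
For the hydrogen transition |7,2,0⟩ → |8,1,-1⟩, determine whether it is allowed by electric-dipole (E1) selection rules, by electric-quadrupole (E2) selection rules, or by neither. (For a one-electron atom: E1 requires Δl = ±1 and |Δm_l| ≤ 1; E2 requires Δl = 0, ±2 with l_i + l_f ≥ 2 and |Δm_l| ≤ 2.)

E1

Δl = 1 − 2 = -1; l_i + l_f = 3.
Δm_l = -1.
E1 (Δl = ±1, |Δm_l| ≤ 1): satisfied.
E2 (Δl = 0,±2, l_i+l_f ≥ 2, |Δm_l| ≤ 2): not satisfied.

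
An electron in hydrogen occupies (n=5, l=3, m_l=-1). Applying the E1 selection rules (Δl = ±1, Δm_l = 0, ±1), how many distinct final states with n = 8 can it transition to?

6

E1 requires Δl = ±1, so l_f ∈ {2, 4}; with 0 ≤ l_f ≤ n_f−1 = 7, the allowed l_f values are {2, 4}.
For l_f = 2: m_f ∈ {m_i−1, m_i, m_i+1} ∩ [−2, 2] = {-2, -1, 0} → 3 states.
For l_f = 4: m_f ∈ {m_i−1, m_i, m_i+1} ∩ [−4, 4] = {-2, -1, 0} → 3 states.
Total: 6.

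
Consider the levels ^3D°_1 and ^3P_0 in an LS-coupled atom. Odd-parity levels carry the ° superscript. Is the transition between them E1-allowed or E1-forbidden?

allowed

Parity must change: odd → even — satisfied.
ΔS = 0: S: 1 → 1 — satisfied.
ΔL = 0, ±1 (not L=0↔0): L: 2 → 1, ΔL = -1 — satisfied.
ΔJ = 0, ±1 (not J=0↔0): J: 1 → 0, ΔJ = -1 — satisfied.
All four E1 rules are satisfied.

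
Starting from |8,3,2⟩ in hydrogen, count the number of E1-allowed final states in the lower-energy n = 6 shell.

E1 requires Δl = ±1, so l_f ∈ {2, 4}; with 0 ≤ l_f ≤ n_f−1 = 5, the allowed l_f values are {2, 4}.
For l_f = 2: m_f ∈ {m_i−1, m_i, m_i+1} ∩ [−2, 2] = {1, 2} → 2 states.
For l_f = 4: m_f ∈ {m_i−1, m_i, m_i+1} ∩ [−4, 4] = {1, 2, 3} → 3 states.
Total: 5.

5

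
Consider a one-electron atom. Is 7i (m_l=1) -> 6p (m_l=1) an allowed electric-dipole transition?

l: 6 → 1 (Δl = -5). Δl = ±1 violated.
m_l: 1 → 1 (Δm_l = +0). |Δm_l| ≤ 1 satisfied.
The transition is electric-dipole forbidden.

forbidden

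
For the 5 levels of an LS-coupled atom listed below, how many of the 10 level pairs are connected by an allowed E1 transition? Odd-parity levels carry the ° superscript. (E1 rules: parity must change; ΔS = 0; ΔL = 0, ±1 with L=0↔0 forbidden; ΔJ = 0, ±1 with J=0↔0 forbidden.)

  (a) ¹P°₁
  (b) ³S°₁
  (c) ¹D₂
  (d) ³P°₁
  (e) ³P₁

3

(a)–(b): forbidden (parity, ΔS).
(a)–(c): allowed.
(a)–(d): forbidden (parity, ΔS).
(a)–(e): forbidden (ΔS).
(b)–(c): forbidden (ΔS, ΔL).
(b)–(d): forbidden (parity).
(b)–(e): allowed.
(c)–(d): forbidden (ΔS).
(c)–(e): forbidden (parity, ΔS).
(d)–(e): allowed.
Allowed pairs: 3 of 10.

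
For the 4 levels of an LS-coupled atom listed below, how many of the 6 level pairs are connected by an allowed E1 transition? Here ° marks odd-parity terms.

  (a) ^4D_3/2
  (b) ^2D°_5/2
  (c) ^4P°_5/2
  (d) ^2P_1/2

(a)–(b): forbidden (ΔS).
(a)–(c): allowed.
(a)–(d): forbidden (parity, ΔS).
(b)–(c): forbidden (parity, ΔS).
(b)–(d): forbidden (ΔJ).
(c)–(d): forbidden (ΔS, ΔJ).
Allowed pairs: 1 of 6.

1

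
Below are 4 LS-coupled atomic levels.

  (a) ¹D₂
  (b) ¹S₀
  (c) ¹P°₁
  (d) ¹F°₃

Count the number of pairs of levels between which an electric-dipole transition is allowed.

(a)–(b): forbidden (parity, ΔL, ΔJ).
(a)–(c): allowed.
(a)–(d): allowed.
(b)–(c): allowed.
(b)–(d): forbidden (ΔL, ΔJ).
(c)–(d): forbidden (parity, ΔL, ΔJ).
Allowed pairs: 3 of 6.

3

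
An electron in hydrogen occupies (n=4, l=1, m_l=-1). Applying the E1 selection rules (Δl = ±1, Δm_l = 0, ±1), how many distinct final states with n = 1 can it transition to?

1

E1 requires Δl = ±1, so l_f ∈ {0, 2}; with 0 ≤ l_f ≤ n_f−1 = 0, the allowed l_f values are {0}.
For l_f = 0: m_f ∈ {m_i−1, m_i, m_i+1} ∩ [−0, 0] = {0} → 1 state.
Total: 1.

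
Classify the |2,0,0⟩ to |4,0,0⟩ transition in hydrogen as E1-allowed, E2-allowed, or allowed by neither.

neither

Δl = 0 − 0 = +0; l_i + l_f = 0.
Δm_l = +0.
E1 (Δl = ±1, |Δm_l| ≤ 1): not satisfied.
E2 (Δl = 0,±2, l_i+l_f ≥ 2, |Δm_l| ≤ 2): not satisfied.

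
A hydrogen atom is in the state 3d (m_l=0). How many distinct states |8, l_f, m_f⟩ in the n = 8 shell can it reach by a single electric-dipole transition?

6

E1 requires Δl = ±1, so l_f ∈ {1, 3}; with 0 ≤ l_f ≤ n_f−1 = 7, the allowed l_f values are {1, 3}.
For l_f = 1: m_f ∈ {m_i−1, m_i, m_i+1} ∩ [−1, 1] = {-1, 0, 1} → 3 states.
For l_f = 3: m_f ∈ {m_i−1, m_i, m_i+1} ∩ [−3, 3] = {-1, 0, 1} → 3 states.
Total: 6.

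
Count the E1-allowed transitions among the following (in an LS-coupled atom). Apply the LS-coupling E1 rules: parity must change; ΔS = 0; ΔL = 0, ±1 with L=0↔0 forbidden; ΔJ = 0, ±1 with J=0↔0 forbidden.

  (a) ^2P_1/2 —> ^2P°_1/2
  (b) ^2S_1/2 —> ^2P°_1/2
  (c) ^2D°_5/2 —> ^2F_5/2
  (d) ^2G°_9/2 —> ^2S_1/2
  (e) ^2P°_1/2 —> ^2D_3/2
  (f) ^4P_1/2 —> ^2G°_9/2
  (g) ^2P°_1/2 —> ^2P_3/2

5

(a) allowed
(b) allowed
(c) allowed
(d) forbidden (ΔL, ΔJ fail)
(e) allowed
(f) forbidden (ΔS, ΔL, ΔJ fail)
(g) allowed
Total allowed: 5 of 7.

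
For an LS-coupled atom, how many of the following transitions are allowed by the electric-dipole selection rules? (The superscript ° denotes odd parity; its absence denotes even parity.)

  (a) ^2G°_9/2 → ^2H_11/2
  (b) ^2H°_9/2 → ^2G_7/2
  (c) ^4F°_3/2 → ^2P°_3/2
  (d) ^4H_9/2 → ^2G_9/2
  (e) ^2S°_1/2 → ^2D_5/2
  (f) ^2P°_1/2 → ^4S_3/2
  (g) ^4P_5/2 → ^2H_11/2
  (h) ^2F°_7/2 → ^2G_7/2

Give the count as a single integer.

(a) allowed
(b) allowed
(c) forbidden (parity, ΔS, ΔL fail)
(d) forbidden (parity, ΔS fail)
(e) forbidden (ΔL, ΔJ fail)
(f) forbidden (ΔS fails)
(g) forbidden (parity, ΔS, ΔL, ΔJ fail)
(h) allowed
Total allowed: 3 of 8.

3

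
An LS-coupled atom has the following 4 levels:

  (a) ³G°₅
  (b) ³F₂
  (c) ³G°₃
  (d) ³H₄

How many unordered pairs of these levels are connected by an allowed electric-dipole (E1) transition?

3

(a)–(b): forbidden (ΔJ).
(a)–(c): forbidden (parity, ΔJ).
(a)–(d): allowed.
(b)–(c): allowed.
(b)–(d): forbidden (parity, ΔL, ΔJ).
(c)–(d): allowed.
Allowed pairs: 3 of 6.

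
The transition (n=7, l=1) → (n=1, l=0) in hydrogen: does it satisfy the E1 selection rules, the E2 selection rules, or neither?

Δl = 0 − 1 = -1; l_i + l_f = 1.
E1 (Δl = ±1): satisfied.
E2 (Δl = 0,±2, l_i+l_f ≥ 2): not satisfied.

E1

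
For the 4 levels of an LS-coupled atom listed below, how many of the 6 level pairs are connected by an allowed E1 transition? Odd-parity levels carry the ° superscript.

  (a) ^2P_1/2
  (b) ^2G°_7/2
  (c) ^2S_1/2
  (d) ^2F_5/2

(a)–(b): forbidden (ΔL, ΔJ).
(a)–(c): forbidden (parity).
(a)–(d): forbidden (parity, ΔL, ΔJ).
(b)–(c): forbidden (ΔL, ΔJ).
(b)–(d): allowed.
(c)–(d): forbidden (parity, ΔL, ΔJ).
Allowed pairs: 1 of 6.

1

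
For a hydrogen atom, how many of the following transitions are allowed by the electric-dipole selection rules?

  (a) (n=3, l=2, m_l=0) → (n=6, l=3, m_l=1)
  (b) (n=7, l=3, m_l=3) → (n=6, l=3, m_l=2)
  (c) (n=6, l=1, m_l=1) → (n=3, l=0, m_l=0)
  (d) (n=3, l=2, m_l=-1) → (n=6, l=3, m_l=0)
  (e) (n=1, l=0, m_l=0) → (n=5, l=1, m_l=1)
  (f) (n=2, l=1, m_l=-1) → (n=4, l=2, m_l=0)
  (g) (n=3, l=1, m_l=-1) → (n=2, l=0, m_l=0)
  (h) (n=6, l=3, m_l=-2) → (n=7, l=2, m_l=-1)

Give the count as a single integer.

(a) allowed
(b) forbidden — Δl = +0 (E1 requires Δl = ±1)
(c) allowed
(d) allowed
(e) allowed
(f) allowed
(g) allowed
(h) allowed
Total allowed: 7 of 8.

7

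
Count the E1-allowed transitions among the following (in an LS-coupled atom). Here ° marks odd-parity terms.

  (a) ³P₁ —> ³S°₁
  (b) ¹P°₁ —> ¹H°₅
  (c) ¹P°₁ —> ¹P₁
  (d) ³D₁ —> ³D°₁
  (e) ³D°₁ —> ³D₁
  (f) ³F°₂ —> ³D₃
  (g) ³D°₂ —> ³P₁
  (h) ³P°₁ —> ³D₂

7

(a) allowed
(b) forbidden (parity, ΔL, ΔJ fail)
(c) allowed
(d) allowed
(e) allowed
(f) allowed
(g) allowed
(h) allowed
Total allowed: 7 of 8.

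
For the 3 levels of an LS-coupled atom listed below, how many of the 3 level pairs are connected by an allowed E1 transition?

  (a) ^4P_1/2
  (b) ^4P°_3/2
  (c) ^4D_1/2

2

(a)–(b): allowed.
(a)–(c): forbidden (parity).
(b)–(c): allowed.
Allowed pairs: 2 of 3.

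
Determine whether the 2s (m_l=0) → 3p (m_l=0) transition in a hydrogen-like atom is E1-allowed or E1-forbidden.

Initial l = 0, final l = 1, so Δl = +1. E1 requires Δl = ±1: ✓.
m_l: 0 → 0 (Δm_l = +0). |Δm_l| ≤ 1 ✓.
All E1 selection rules are satisfied.

allowed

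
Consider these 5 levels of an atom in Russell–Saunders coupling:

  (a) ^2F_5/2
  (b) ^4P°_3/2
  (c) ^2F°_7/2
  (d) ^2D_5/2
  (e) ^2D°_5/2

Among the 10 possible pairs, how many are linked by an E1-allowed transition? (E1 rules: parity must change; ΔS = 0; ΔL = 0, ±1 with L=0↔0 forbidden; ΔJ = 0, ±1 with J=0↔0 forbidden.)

(a)–(b): forbidden (ΔS, ΔL).
(a)–(c): allowed.
(a)–(d): forbidden (parity).
(a)–(e): allowed.
(b)–(c): forbidden (parity, ΔS, ΔL, ΔJ).
(b)–(d): forbidden (ΔS).
(b)–(e): forbidden (parity, ΔS).
(c)–(d): allowed.
(c)–(e): forbidden (parity).
(d)–(e): allowed.
Allowed pairs: 4 of 10.

4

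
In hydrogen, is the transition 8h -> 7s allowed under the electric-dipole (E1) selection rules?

forbidden

l: 5 → 0 (Δl = -5). Δl = ±1 ✗.
The transition is electric-dipole forbidden.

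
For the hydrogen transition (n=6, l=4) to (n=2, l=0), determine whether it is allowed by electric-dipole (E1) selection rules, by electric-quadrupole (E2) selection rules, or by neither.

neither

Δl = 0 − 4 = -4; l_i + l_f = 4.
E1 (Δl = ±1): not satisfied.
E2 (Δl = 0,±2, l_i+l_f ≥ 2): not satisfied.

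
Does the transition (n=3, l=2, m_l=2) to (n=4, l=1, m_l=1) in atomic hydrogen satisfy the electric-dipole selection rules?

allowed

Initial l = 2, final l = 1, so Δl = -1. E1 requires Δl = ±1: ✓.
m_l: 2 → 1 (Δm_l = -1). |Δm_l| ≤ 1 ✓.
All E1 selection rules are satisfied.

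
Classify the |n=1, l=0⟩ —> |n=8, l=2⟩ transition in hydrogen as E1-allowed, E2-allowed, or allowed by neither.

Δl = 2 − 0 = +2; l_i + l_f = 2.
E1 (Δl = ±1): not satisfied.
E2 (Δl = 0,±2, l_i+l_f ≥ 2): satisfied.

E2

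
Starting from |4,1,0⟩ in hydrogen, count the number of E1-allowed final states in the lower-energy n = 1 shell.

E1 requires Δl = ±1, so l_f ∈ {0, 2}; with 0 ≤ l_f ≤ n_f−1 = 0, the allowed l_f values are {0}.
For l_f = 0: m_f ∈ {m_i−1, m_i, m_i+1} ∩ [−0, 0] = {0} → 1 state.
Total: 1.

1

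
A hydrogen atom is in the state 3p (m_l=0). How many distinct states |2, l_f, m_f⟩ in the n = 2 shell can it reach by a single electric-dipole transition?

1

E1 requires Δl = ±1, so l_f ∈ {0, 2}; with 0 ≤ l_f ≤ n_f−1 = 1, the allowed l_f values are {0}.
For l_f = 0: m_f ∈ {m_i−1, m_i, m_i+1} ∩ [−0, 0] = {0} → 1 state.
Total: 1.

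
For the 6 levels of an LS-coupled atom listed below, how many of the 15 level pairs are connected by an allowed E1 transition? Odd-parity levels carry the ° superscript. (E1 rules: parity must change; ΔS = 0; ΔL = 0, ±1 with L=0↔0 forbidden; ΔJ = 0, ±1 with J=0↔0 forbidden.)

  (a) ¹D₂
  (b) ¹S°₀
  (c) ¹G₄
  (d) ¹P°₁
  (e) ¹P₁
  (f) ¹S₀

(a)–(b): forbidden (ΔL, ΔJ).
(a)–(c): forbidden (parity, ΔL, ΔJ).
(a)–(d): allowed.
(a)–(e): forbidden (parity).
(a)–(f): forbidden (parity, ΔL, ΔJ).
(b)–(c): forbidden (ΔL, ΔJ).
(b)–(d): forbidden (parity).
(b)–(e): allowed.
(b)–(f): forbidden (ΔL, ΔJ).
(c)–(d): forbidden (ΔL, ΔJ).
(c)–(e): forbidden (parity, ΔL, ΔJ).
(c)–(f): forbidden (parity, ΔL, ΔJ).
(d)–(e): allowed.
(d)–(f): allowed.
(e)–(f): forbidden (parity).
Allowed pairs: 4 of 15.

4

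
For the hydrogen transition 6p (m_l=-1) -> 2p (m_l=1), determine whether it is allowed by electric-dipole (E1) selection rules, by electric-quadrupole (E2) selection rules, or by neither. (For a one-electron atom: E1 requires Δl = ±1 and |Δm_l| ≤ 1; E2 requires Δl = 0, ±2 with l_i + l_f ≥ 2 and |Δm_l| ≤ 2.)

E2

Δl = 1 − 1 = +0; l_i + l_f = 2.
Δm_l = +2.
E1 (Δl = ±1, |Δm_l| ≤ 1): not satisfied.
E2 (Δl = 0,±2, l_i+l_f ≥ 2, |Δm_l| ≤ 2): satisfied.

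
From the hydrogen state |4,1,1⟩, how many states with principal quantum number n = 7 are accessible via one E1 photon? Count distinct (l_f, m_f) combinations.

4

E1 requires Δl = ±1, so l_f ∈ {0, 2}; with 0 ≤ l_f ≤ n_f−1 = 6, the allowed l_f values are {0, 2}.
For l_f = 0: m_f ∈ {m_i−1, m_i, m_i+1} ∩ [−0, 0] = {0} → 1 state.
For l_f = 2: m_f ∈ {m_i−1, m_i, m_i+1} ∩ [−2, 2] = {0, 1, 2} → 3 states.
Total: 4.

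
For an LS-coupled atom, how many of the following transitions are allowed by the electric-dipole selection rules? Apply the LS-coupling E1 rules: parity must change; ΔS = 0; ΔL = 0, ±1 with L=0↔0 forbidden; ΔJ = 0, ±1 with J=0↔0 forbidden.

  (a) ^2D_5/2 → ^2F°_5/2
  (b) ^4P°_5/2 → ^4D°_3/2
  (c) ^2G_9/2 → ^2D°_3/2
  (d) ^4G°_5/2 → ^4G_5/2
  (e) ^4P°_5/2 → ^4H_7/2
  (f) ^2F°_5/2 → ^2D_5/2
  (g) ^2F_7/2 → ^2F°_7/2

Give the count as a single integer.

4

(a) allowed
(b) forbidden (parity fails)
(c) forbidden (ΔL, ΔJ fail)
(d) allowed
(e) forbidden (ΔL fails)
(f) allowed
(g) allowed
Total allowed: 4 of 7.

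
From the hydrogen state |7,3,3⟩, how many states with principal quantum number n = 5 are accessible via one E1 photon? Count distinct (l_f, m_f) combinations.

E1 requires Δl = ±1, so l_f ∈ {2, 4}; with 0 ≤ l_f ≤ n_f−1 = 4, the allowed l_f values are {2, 4}.
For l_f = 2: m_f ∈ {m_i−1, m_i, m_i+1} ∩ [−2, 2] = {2} → 1 state.
For l_f = 4: m_f ∈ {m_i−1, m_i, m_i+1} ∩ [−4, 4] = {2, 3, 4} → 3 states.
Total: 4.

4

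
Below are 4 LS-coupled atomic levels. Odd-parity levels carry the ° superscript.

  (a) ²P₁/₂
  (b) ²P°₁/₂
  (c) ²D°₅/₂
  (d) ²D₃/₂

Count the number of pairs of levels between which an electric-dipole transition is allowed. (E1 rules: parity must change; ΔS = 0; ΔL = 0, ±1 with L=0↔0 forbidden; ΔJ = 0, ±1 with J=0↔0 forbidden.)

3

(a)–(b): allowed.
(a)–(c): forbidden (ΔJ).
(a)–(d): forbidden (parity).
(b)–(c): forbidden (parity, ΔJ).
(b)–(d): allowed.
(c)–(d): allowed.
Allowed pairs: 3 of 6.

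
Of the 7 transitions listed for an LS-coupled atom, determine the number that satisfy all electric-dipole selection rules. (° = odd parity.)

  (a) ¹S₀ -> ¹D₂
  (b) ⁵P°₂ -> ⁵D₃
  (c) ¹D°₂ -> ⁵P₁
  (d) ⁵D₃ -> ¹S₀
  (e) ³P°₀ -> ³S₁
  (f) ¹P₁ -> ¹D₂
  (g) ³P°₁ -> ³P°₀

(a) forbidden (parity, ΔL, ΔJ fail)
(b) allowed
(c) forbidden (ΔS fails)
(d) forbidden (parity, ΔS, ΔL, ΔJ fail)
(e) allowed
(f) forbidden (parity fails)
(g) forbidden (parity fails)
Total allowed: 2 of 7.

2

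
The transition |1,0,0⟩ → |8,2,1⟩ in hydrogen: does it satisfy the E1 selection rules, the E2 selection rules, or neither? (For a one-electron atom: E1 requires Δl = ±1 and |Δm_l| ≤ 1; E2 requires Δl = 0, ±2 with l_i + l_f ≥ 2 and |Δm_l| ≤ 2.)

E2

Δl = 2 − 0 = +2; l_i + l_f = 2.
Δm_l = +1.
E1 (Δl = ±1, |Δm_l| ≤ 1): not satisfied.
E2 (Δl = 0,±2, l_i+l_f ≥ 2, |Δm_l| ≤ 2): satisfied.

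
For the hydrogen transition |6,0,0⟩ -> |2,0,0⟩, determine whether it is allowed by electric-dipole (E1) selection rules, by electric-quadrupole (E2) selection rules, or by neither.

Δl = 0 − 0 = +0; l_i + l_f = 0.
Δm_l = +0.
E1 (Δl = ±1, |Δm_l| ≤ 1): not satisfied.
E2 (Δl = 0,±2, l_i+l_f ≥ 2, |Δm_l| ≤ 2): not satisfied.

neither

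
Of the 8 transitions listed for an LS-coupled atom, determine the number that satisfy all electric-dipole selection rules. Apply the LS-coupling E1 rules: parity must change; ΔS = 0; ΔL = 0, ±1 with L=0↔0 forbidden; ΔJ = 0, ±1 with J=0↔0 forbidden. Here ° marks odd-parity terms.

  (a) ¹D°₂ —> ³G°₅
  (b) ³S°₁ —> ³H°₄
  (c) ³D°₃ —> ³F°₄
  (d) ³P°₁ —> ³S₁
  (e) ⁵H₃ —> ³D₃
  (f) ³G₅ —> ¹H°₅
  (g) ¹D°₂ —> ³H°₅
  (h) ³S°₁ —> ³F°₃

(a) forbidden (parity, ΔS, ΔL, ΔJ fail)
(b) forbidden (parity, ΔL, ΔJ fail)
(c) forbidden (parity fails)
(d) allowed
(e) forbidden (parity, ΔS, ΔL fail)
(f) forbidden (ΔS fails)
(g) forbidden (parity, ΔS, ΔL, ΔJ fail)
(h) forbidden (parity, ΔL, ΔJ fail)
Total allowed: 1 of 8.

1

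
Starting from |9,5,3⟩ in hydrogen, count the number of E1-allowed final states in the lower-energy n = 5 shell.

3

E1 requires Δl = ±1, so l_f ∈ {4, 6}; with 0 ≤ l_f ≤ n_f−1 = 4, the allowed l_f values are {4}.
For l_f = 4: m_f ∈ {m_i−1, m_i, m_i+1} ∩ [−4, 4] = {2, 3, 4} → 3 states.
Total: 3.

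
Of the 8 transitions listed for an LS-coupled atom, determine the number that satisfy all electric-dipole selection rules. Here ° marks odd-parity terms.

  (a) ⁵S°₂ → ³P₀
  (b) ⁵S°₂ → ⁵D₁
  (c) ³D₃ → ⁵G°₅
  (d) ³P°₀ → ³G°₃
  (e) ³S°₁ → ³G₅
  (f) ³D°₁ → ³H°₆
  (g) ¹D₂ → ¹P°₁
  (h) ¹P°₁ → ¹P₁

(a) forbidden (ΔS, ΔJ fail)
(b) forbidden (ΔL fails)
(c) forbidden (ΔS, ΔL, ΔJ fail)
(d) forbidden (parity, ΔL, ΔJ fail)
(e) forbidden (ΔL, ΔJ fail)
(f) forbidden (parity, ΔL, ΔJ fail)
(g) allowed
(h) allowed
Total allowed: 2 of 8.

2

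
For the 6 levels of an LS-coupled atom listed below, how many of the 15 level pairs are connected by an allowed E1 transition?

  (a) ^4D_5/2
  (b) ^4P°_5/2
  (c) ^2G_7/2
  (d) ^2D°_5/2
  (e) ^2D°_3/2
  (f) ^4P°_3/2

2

(a)–(b): allowed.
(a)–(c): forbidden (parity, ΔS, ΔL).
(a)–(d): forbidden (ΔS).
(a)–(e): forbidden (ΔS).
(a)–(f): allowed.
(b)–(c): forbidden (ΔS, ΔL).
(b)–(d): forbidden (parity, ΔS).
(b)–(e): forbidden (parity, ΔS).
(b)–(f): forbidden (parity).
(c)–(d): forbidden (ΔL).
(c)–(e): forbidden (ΔL, ΔJ).
(c)–(f): forbidden (ΔS, ΔL, ΔJ).
(d)–(e): forbidden (parity).
(d)–(f): forbidden (parity, ΔS).
(e)–(f): forbidden (parity, ΔS).
Allowed pairs: 2 of 15.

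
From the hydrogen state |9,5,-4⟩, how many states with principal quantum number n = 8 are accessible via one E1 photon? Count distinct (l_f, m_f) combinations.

5

E1 requires Δl = ±1, so l_f ∈ {4, 6}; with 0 ≤ l_f ≤ n_f−1 = 7, the allowed l_f values are {4, 6}.
For l_f = 4: m_f ∈ {m_i−1, m_i, m_i+1} ∩ [−4, 4] = {-4, -3} → 2 states.
For l_f = 6: m_f ∈ {m_i−1, m_i, m_i+1} ∩ [−6, 6] = {-5, -4, -3} → 3 states.
Total: 5.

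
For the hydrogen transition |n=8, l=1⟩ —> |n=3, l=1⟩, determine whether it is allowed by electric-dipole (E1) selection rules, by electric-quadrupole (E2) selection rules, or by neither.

Δl = 1 − 1 = +0; l_i + l_f = 2.
E1 (Δl = ±1): not satisfied.
E2 (Δl = 0,±2, l_i+l_f ≥ 2): satisfied.

E2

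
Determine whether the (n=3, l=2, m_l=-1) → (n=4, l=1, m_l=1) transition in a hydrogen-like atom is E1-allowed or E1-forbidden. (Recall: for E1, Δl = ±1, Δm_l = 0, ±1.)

forbidden

Initial l = 2, final l = 1, so Δl = -1. E1 requires Δl = ±1: passes.
m_l: -1 → 1 (Δm_l = +2). |Δm_l| ≤ 1 fails.
The transition is electric-dipole forbidden.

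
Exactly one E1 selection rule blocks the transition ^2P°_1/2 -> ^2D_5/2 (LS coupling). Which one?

the ΔJ = 0, ±1 rule

Reading off the term symbols: S 1/2→1/2, L 1→2, J 1/2→5/2, parity odd→even.
Parity must change: odd → even — passes.
ΔL = 0, ±1 (not L=0↔0): L: 1 → 2, ΔL = +1 — passes.
ΔS = 0: S: 1/2 → 1/2 — passes.
ΔJ = 0, ±1 (not J=0↔0): J: 1/2 → 5/2, ΔJ = +2 — fails.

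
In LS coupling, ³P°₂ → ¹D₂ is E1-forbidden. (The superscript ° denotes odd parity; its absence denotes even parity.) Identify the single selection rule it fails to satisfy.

the ΔS = 0 rule

Parity must change: odd → even — ok.
ΔS = 0: S: 1 → 0 — fails.
ΔL = 0, ±1 (not L=0↔0): L: 1 → 2, ΔL = +1 — ok.
ΔJ = 0, ±1 (not J=0↔0): J: 2 → 2, ΔJ = +0 — ok.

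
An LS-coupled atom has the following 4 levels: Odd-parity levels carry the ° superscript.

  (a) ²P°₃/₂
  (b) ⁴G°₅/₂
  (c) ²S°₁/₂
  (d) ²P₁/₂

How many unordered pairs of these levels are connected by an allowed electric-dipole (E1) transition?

(a)–(b): forbidden (parity, ΔS, ΔL).
(a)–(c): forbidden (parity).
(a)–(d): allowed.
(b)–(c): forbidden (parity, ΔS, ΔL, ΔJ).
(b)–(d): forbidden (ΔS, ΔL, ΔJ).
(c)–(d): allowed.
Allowed pairs: 2 of 6.

2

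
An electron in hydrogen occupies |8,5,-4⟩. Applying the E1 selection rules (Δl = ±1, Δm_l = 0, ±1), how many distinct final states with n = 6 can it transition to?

E1 requires Δl = ±1, so l_f ∈ {4, 6}; with 0 ≤ l_f ≤ n_f−1 = 5, the allowed l_f values are {4}.
For l_f = 4: m_f ∈ {m_i−1, m_i, m_i+1} ∩ [−4, 4] = {-4, -3} → 2 states.
Total: 2.

2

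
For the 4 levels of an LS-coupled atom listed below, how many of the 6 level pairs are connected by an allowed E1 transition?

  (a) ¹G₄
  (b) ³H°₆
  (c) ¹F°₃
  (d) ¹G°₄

(a)–(b): forbidden (ΔS, ΔJ).
(a)–(c): allowed.
(a)–(d): allowed.
(b)–(c): forbidden (parity, ΔS, ΔL, ΔJ).
(b)–(d): forbidden (parity, ΔS, ΔJ).
(c)–(d): forbidden (parity).
Allowed pairs: 2 of 6.

2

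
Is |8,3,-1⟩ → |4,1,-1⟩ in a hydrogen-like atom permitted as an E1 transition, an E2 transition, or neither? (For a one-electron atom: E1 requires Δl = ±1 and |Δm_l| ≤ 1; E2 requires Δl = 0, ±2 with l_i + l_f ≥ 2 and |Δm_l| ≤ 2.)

E2

Δl = 1 − 3 = -2; l_i + l_f = 4.
Δm_l = +0.
E1 (Δl = ±1, |Δm_l| ≤ 1): not satisfied.
E2 (Δl = 0,±2, l_i+l_f ≥ 2, |Δm_l| ≤ 2): satisfied.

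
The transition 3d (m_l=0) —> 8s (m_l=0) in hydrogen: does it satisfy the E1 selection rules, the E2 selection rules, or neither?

E2

Δl = 0 − 2 = -2; l_i + l_f = 2.
Δm_l = +0.
E1 (Δl = ±1, |Δm_l| ≤ 1): not satisfied.
E2 (Δl = 0,±2, l_i+l_f ≥ 2, |Δm_l| ≤ 2): satisfied.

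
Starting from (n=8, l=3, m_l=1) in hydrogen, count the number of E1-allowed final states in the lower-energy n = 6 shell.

E1 requires Δl = ±1, so l_f ∈ {2, 4}; with 0 ≤ l_f ≤ n_f−1 = 5, the allowed l_f values are {2, 4}.
For l_f = 2: m_f ∈ {m_i−1, m_i, m_i+1} ∩ [−2, 2] = {0, 1, 2} → 3 states.
For l_f = 4: m_f ∈ {m_i−1, m_i, m_i+1} ∩ [−4, 4] = {0, 1, 2} → 3 states.
Total: 6.

6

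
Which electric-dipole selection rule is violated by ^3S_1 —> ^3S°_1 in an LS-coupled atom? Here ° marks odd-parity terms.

Initial level: S=1, L=0, J=1, parity even. Final level: S=1, L=0, J=1, parity odd.
Parity must change: even → odd — ok.
ΔS = 0: S: 1 → 1 — ok.
ΔL = 0, ±1 (not L=0↔0): L: 0 → 0, ΔL = +0 — fails.
ΔJ = 0, ±1 (not J=0↔0): J: 1 → 1, ΔJ = +0 — ok.

the L=0 ↔ L=0 exclusion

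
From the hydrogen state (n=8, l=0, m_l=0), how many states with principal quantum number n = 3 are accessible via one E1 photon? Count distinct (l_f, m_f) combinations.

E1 requires Δl = ±1, so l_f ∈ {-1, 1}; with 0 ≤ l_f ≤ n_f−1 = 2, the allowed l_f values are {1}.
For l_f = 1: m_f ∈ {m_i−1, m_i, m_i+1} ∩ [−1, 1] = {-1, 0, 1} → 3 states.
Total: 3.

3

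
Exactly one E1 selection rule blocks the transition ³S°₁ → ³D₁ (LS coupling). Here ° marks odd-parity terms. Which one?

the ΔL = 0, ±1 rule

ΔJ = 0, ±1 (not J=0↔0): J: 1 → 1, ΔJ = +0 — passes.
ΔL = 0, ±1 (not L=0↔0): L: 0 → 2, ΔL = +2 — fails.
Parity must change: odd → even — passes.
ΔS = 0: S: 1 → 1 — passes.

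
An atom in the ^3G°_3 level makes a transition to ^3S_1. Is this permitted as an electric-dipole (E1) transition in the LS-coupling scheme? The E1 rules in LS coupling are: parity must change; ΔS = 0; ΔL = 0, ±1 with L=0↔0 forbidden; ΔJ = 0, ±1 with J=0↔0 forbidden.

forbidden

Reading off the term symbols: S 1→1, L 4→0, J 3→1, parity odd→even.
ΔL = 0, ±1 (not L=0↔0): L: 4 → 0, ΔL = -4 — ✗.
ΔS = 0: S: 1 → 1 — ✓.
ΔJ = 0, ±1 (not J=0↔0): J: 3 → 1, ΔJ = -2 — ✗.
Parity must change: odd → even — ✓.
Rule(s) violated: ΔL, ΔJ.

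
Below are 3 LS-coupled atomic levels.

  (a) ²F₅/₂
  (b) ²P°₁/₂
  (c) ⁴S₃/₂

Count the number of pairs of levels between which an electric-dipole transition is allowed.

(a)–(b): forbidden (ΔL, ΔJ).
(a)–(c): forbidden (parity, ΔS, ΔL).
(b)–(c): forbidden (ΔS).
Allowed pairs: 0 of 3.

0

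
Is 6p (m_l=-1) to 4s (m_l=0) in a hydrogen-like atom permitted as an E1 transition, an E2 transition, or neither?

Δl = 0 − 1 = -1; l_i + l_f = 1.
Δm_l = +1.
E1 (Δl = ±1, |Δm_l| ≤ 1): satisfied.
E2 (Δl = 0,±2, l_i+l_f ≥ 2, |Δm_l| ≤ 2): not satisfied.

E1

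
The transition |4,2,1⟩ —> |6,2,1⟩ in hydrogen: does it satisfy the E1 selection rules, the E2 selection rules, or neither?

E2

Δl = 2 − 2 = +0; l_i + l_f = 4.
Δm_l = +0.
E1 (Δl = ±1, |Δm_l| ≤ 1): not satisfied.
E2 (Δl = 0,±2, l_i+l_f ≥ 2, |Δm_l| ≤ 2): satisfied.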